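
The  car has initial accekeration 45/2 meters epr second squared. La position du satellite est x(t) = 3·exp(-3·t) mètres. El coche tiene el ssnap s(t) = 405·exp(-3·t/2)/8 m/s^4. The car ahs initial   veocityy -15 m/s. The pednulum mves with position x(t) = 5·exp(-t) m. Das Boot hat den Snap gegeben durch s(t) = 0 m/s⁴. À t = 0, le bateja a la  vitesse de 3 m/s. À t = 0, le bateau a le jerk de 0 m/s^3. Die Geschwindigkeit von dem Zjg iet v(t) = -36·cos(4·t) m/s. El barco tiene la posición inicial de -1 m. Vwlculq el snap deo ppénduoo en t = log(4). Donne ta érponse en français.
Pour résoudre ceci, nous devons prendre 4 dérivées de notre équation de la position x(t) = 5·exp(-t). En prenant d/dt de x(t), nous trouvons v(t) = -5·exp(-t). En prenant d/dt de v(t), nous trouvons a(t) = 5·exp(-t). La dérivée de l'accélération donne le jerk: j(t) = -5·exp(-t). En prenant d/dt de j(t), nous trouvons s(t) = 5·exp(-t). En utilisant s(t) = 5·exp(-t) et en substituant t = log(4), nous trouvons s = 5/4.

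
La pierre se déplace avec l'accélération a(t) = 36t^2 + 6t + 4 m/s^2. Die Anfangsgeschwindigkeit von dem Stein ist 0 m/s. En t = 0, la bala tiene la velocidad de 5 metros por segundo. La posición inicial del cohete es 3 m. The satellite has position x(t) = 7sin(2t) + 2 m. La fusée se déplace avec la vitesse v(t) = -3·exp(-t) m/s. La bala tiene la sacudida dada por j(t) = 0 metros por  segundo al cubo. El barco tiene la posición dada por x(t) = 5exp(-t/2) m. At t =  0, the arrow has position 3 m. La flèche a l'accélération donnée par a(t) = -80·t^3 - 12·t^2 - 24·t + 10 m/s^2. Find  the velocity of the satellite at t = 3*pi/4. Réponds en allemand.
Ausgehend von der Position x(t) = 7·sin(2·t) + 2, nehmen wir 1 Ableitung. Mit d/dt von x(t) finden wir v(t) = 14·cos(2·t). Mit v(t) = 14·cos(2·t) und Einsetzen von t = 3*pi/4, finden wir v = 0.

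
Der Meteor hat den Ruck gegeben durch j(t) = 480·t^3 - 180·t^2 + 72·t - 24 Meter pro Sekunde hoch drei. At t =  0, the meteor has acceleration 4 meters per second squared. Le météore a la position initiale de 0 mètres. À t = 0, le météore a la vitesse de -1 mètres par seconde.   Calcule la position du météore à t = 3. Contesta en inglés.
To solve this, we need to take 3 integrals of our jerk equation j(t) = 480·t^3 - 180·t^2 + 72·t - 24. Integrating jerk and using the initial condition a(0) = 4, we get a(t) = 120·t^4 - 60·t^3 + 36·t^2 - 24·t + 4. Integrating acceleration and using the initial condition v(0) = -1, we get v(t) = 24·t^5 - 15·t^4 + 12·t^3 - 12·t^2 + 4·t - 1. Integrating velocity and using the initial condition x(0) = 0, we get x(t) = 4·t^6 - 3·t^5 + 3·t^4 - 4·t^3 + 2·t^2 - t. Using x(t) = 4·t^6 - 3·t^5 + 3·t^4 - 4·t^3 + 2·t^2 - t and substituting t = 3, we find x = 2337.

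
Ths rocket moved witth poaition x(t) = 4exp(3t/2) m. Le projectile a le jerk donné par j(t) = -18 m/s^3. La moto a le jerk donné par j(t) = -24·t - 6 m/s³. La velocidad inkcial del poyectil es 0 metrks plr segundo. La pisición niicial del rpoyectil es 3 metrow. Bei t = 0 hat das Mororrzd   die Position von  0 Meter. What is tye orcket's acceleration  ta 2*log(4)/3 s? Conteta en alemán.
Wir müssen unsere Gleichung für die Position x(t) = 4·exp(3·t/2) 2-mal ableiten. Die Ableitung von der Position ergibt die Geschwindigkeit: v(t) = 6·exp(3·t/2). Mit d/dt von v(t) finden wir a(t) = 9·exp(3·t/2). Mit a(t) = 9·exp(3·t/2) und Einsetzen von t = 2*log(4)/3, finden wir a = 36.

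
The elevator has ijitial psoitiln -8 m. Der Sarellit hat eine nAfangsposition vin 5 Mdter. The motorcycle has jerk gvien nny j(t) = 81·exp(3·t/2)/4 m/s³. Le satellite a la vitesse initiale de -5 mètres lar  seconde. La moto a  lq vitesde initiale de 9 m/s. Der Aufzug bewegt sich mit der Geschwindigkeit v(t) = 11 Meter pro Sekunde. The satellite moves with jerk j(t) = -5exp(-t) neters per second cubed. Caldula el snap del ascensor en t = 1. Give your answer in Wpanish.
Debemos derivar nuestra ecuación de la velocidad v(t) = 11 3 veces. La derivada de la velocidad da la aceleración: a(t) = 0. Tomando d/dt de a(t), encontramos j(t) = 0. La derivada de la sacudida da el snap: s(t) = 0. Usando s(t) = 0 y sustituyendo t = 1, encontramos s = 0.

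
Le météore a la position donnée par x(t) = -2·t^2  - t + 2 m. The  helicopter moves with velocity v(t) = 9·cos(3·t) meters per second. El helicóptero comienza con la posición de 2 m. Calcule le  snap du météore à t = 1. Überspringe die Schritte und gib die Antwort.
s(1) = 0.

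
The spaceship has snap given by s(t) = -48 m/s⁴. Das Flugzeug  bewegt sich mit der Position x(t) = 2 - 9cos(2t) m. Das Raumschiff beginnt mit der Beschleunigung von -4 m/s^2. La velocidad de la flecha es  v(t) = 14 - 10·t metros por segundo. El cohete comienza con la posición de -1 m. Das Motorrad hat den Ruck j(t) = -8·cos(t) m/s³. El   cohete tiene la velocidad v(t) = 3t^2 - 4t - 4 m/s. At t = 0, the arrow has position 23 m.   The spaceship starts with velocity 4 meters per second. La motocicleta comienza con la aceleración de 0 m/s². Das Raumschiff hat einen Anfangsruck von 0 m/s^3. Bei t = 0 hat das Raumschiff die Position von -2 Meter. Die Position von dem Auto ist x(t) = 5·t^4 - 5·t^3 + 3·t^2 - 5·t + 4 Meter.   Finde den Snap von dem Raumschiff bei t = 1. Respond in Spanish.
De la ecuación del snap s(t) = -48, sustituimos t = 1 para obtener s = -48.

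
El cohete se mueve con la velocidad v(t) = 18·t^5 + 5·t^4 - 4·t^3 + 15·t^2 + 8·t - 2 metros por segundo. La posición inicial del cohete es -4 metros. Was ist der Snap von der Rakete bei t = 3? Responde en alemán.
Wir müssen unsere Gleichung für die Geschwindigkeit v(t) = 18·t^5 + 5·t^4 - 4·t^3 + 15·t^2 + 8·t - 2 3-mal ableiten. Die Ableitung von der Geschwindigkeit ergibt die Beschleunigung: a(t) = 90·t^4 + 20·t^3 - 12·t^2 + 30·t + 8. Mit d/dt von a(t) finden wir j(t) = 360·t^3 + 60·t^2 - 24·t + 30. Die Ableitung von dem Ruck ergibt den Snap: s(t) = 1080·t^2 + 120·t - 24. Mit s(t) = 1080·t^2 + 120·t - 24 und Einsetzen von t = 3, finden wir s = 10056.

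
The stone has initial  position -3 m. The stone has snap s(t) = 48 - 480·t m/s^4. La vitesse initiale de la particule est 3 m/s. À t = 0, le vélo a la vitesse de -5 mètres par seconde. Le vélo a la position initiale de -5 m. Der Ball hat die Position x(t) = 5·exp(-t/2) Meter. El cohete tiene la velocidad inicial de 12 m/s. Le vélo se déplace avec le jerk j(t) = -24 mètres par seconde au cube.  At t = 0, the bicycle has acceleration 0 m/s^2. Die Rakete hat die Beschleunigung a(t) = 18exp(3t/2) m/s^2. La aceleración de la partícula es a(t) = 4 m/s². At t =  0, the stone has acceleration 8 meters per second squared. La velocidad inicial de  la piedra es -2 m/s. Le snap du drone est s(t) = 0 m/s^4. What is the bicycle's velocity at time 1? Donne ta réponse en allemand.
Wir müssen unsere Gleichung für den Ruck j(t) = -24 2-mal integrieren. Mit ∫j(t)dt und Anwendung von a(0) = 0, finden wir a(t) = -24·t. Durch Integration von der Beschleunigung und Verwendung der Anfangsbedingung v(0) = -5, erhalten wir v(t) = -12·t^2 - 5. Mit v(t) = -12·t^2 - 5 und Einsetzen von t = 1, finden wir v = -17.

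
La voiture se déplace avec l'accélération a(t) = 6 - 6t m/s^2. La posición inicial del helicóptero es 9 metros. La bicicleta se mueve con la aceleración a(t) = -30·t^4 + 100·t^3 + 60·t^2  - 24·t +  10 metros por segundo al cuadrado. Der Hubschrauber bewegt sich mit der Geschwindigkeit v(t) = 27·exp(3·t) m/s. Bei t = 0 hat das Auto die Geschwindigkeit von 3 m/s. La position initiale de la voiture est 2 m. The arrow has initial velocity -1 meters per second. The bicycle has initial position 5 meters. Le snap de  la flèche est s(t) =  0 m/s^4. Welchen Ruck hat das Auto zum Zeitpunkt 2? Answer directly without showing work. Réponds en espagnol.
La respuesta es -6.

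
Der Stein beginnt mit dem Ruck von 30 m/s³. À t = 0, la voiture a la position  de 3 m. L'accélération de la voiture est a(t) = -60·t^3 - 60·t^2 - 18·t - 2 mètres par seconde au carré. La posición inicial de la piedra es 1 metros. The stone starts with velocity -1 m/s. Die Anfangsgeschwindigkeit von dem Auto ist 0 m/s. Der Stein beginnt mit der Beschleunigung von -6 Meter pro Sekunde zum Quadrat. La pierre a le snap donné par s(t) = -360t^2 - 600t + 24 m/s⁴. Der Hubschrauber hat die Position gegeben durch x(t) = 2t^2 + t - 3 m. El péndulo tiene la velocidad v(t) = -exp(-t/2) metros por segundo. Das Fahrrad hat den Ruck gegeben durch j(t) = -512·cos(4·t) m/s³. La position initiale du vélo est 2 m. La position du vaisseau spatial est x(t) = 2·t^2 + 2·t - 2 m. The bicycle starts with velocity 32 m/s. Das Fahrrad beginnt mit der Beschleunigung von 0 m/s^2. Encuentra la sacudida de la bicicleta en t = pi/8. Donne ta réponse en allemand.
Mit j(t) = -512·cos(4·t) und Einsetzen von t = pi/8, finden wir j = 0.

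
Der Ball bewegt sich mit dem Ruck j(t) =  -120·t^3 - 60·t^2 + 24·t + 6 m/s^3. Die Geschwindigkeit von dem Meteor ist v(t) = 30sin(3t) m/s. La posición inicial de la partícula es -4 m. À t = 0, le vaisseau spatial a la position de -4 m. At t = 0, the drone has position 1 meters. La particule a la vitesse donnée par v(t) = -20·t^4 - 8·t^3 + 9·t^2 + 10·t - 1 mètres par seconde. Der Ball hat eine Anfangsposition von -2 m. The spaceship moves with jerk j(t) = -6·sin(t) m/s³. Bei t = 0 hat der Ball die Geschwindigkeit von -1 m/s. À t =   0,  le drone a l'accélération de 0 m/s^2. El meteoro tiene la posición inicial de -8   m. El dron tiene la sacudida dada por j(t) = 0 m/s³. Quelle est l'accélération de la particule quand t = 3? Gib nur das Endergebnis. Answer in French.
La réponse est -2312.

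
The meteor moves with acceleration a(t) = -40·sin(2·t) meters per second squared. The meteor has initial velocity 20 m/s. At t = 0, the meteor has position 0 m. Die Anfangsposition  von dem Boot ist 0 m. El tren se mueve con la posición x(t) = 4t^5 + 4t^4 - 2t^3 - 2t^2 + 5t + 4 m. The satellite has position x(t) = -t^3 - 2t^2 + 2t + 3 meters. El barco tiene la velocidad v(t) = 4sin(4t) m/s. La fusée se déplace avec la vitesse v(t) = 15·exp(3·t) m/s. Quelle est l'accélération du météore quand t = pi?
Nous avons l'accélération a(t) = -40·sin(2·t). En substituant t = pi: a(pi) = 0.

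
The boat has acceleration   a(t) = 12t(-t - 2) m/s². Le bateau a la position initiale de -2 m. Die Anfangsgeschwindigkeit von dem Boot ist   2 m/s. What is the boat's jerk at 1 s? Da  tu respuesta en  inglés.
We must differentiate our acceleration equation a(t) = 12·t·(-t - 2) 1 time. The derivative of acceleration gives jerk: j(t) = -24·t - 24. Using j(t) = -24·t - 24 and substituting t = 1, we find j = -48.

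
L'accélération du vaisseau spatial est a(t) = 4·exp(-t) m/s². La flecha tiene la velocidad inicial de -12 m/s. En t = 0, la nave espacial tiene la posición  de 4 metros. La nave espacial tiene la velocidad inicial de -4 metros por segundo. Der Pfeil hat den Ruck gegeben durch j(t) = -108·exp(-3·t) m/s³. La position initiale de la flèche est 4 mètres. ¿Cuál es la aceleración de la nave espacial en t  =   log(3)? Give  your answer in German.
Aus der Gleichung für die Beschleunigung a(t) = 4·exp(-t), setzen wir t = log(3) ein und erhalten a = 4/3.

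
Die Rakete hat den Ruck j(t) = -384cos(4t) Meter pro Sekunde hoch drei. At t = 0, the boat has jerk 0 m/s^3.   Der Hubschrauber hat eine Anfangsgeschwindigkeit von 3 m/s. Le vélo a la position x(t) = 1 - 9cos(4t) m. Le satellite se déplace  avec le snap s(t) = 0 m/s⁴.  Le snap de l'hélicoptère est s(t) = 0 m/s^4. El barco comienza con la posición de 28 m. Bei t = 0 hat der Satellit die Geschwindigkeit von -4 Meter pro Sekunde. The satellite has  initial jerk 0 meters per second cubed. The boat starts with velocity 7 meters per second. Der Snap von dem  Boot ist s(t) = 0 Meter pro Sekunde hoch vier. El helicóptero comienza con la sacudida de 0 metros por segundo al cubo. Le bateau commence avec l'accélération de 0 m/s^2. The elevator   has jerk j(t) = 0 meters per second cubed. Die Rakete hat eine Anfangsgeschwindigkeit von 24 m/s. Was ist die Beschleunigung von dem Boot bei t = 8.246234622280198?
Wir müssen die Stammfunktion unserer Gleichung für den Snap s(t) = 0 2-mal finden. Durch Integration von dem Snap und Verwendung der Anfangsbedingung j(0) = 0, erhalten wir j(t) = 0. Die Stammfunktion von dem Ruck ist die Beschleunigung. Mit a(0) = 0 erhalten wir a(t) = 0. Mit a(t) = 0 und Einsetzen von t = 8.246234622280198, finden wir a = 0.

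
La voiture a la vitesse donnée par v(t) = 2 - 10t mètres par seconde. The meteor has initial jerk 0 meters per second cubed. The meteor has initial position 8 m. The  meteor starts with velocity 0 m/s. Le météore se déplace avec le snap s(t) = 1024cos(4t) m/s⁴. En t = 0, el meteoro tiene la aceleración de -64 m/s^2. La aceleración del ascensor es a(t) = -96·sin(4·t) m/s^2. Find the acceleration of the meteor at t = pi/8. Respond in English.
To find the answer, we compute 2 antiderivatives of s(t) = 1024·cos(4·t). Taking ∫s(t)dt and applying j(0) = 0, we find j(t) = 256·sin(4·t). The antiderivative of jerk is acceleration. Using a(0) = -64, we get a(t) = -64·cos(4·t). Using a(t) = -64·cos(4·t) and substituting t = pi/8, we find a = 0.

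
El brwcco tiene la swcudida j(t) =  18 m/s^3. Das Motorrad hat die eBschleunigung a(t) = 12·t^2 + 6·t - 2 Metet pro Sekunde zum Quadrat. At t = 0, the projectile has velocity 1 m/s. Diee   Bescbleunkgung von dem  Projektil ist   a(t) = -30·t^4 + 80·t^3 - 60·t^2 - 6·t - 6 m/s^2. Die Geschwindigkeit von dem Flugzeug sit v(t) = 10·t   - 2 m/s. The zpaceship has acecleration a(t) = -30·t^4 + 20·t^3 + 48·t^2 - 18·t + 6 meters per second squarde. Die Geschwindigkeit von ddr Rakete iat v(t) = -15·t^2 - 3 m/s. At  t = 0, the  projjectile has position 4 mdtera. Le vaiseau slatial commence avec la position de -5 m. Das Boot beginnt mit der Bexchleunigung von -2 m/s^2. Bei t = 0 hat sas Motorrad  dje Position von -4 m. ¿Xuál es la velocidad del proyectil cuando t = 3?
Necesitamos integrar nuestra ecuación de la aceleración a(t) = -30·t^4 + 80·t^3 - 60·t^2 - 6·t - 6 1 vez. Tomando ∫a(t)dt y aplicando v(0) = 1, encontramos v(t) = -6·t^5 + 20·t^4 - 20·t^3 - 3·t^2 - 6·t + 1. Usando v(t) = -6·t^5 + 20·t^4 - 20·t^3 - 3·t^2 - 6·t + 1 y sustituyendo t = 3, encontramos v = -422.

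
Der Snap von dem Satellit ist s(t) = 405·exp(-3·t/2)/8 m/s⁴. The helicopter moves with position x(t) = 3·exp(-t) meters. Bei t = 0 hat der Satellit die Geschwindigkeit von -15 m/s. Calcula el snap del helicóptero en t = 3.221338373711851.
Partiendo de la posición x(t) = 3·exp(-t), tomamos 4 derivadas. La derivada de la posición da la velocidad: v(t) = -3·exp(-t). La derivada de la velocidad da la aceleración: a(t) = 3·exp(-t). Derivando la aceleración, obtenemos la sacudida: j(t) = -3·exp(-t). La derivada de la sacudida da el snap: s(t) = 3·exp(-t). Tenemos el snap s(t) = 3·exp(-t). Sustituyendo t = 3.221338373711851: s(3.221338373711851) = 0.119704857689089.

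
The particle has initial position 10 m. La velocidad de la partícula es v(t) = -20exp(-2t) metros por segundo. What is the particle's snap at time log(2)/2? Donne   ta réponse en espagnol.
Para resolver esto, necesitamos tomar 3 derivadas de nuestra ecuación de la velocidad v(t) = -20·exp(-2·t). La derivada de la velocidad da la aceleración: a(t) = 40·exp(-2·t). Derivando la aceleración, obtenemos la sacudida: j(t) = -80·exp(-2·t). Tomando d/dt de j(t), encontramos s(t) = 160·exp(-2·t). Usando s(t) = 160·exp(-2·t) y sustituyendo t = log(2)/2, encontramos s = 80.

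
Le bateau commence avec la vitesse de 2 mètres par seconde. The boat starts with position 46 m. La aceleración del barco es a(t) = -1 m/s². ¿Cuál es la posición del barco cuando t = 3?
Para resolver esto, necesitamos tomar 2 integrales de nuestra ecuación de la aceleración a(t) = -1. La integral de la aceleración es la velocidad. Usando v(0) = 2, obtenemos v(t) = 2 - t. La antiderivada de la velocidad, con x(0) = 46, da la posición: x(t) = -t^2/2 + 2·t + 46. Tenemos la posición x(t) = -t^2/2 + 2·t + 46. Sustituyendo t = 3: x(3) = 95/2.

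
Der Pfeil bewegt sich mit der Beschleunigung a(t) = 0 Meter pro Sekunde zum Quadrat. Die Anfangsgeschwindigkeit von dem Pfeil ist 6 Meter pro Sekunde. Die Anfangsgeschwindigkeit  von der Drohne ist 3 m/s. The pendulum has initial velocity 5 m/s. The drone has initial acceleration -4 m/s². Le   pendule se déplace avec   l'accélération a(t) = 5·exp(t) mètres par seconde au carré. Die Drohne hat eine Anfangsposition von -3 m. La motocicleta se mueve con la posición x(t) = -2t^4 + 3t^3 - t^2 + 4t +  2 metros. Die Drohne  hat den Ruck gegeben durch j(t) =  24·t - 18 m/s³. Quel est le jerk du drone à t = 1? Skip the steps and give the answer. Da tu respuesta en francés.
Le jerk à t = 1 est j = 6.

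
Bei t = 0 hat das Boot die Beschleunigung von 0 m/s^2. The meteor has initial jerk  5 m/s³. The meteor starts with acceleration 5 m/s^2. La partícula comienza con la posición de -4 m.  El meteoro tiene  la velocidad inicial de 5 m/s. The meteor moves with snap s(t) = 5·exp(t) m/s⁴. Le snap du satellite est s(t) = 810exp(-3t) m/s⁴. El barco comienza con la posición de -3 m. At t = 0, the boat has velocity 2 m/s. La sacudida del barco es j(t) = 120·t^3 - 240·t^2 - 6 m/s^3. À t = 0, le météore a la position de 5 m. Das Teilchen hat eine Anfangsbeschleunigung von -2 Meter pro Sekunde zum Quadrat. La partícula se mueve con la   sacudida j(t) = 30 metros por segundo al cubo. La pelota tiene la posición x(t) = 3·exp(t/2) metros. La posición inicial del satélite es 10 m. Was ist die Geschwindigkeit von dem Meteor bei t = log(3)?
Wir müssen die Stammfunktion unserer Gleichung für den Snap s(t) = 5·exp(t) 3-mal finden. Durch Integration von dem Snap und Verwendung der Anfangsbedingung j(0) = 5, erhalten wir j(t) = 5·exp(t). Durch Integration von dem Ruck und Verwendung der Anfangsbedingung a(0) = 5, erhalten wir a(t) = 5·exp(t). Mit ∫a(t)dt und Anwendung von v(0) = 5, finden wir v(t) = 5·exp(t). Mit v(t) = 5·exp(t) und Einsetzen von t = log(3), finden wir v = 15.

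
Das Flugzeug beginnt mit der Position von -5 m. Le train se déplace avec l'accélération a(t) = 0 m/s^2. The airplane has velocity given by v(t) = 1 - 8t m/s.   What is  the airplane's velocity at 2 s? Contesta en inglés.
We have velocity v(t) = 1 - 8·t. Substituting t = 2: v(2) = -15.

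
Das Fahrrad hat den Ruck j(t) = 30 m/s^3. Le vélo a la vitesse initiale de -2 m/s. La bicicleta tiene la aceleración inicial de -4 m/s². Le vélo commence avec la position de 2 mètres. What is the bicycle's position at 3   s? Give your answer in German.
Wir müssen unsere Gleichung für den Ruck j(t) = 30 3-mal integrieren. Die Stammfunktion von dem Ruck ist die Beschleunigung. Mit a(0) = -4 erhalten wir a(t) = 30·t - 4. Die Stammfunktion von der Beschleunigung ist die Geschwindigkeit. Mit v(0) = -2 erhalten wir v(t) = 15·t^2 - 4·t - 2. Durch Integration von der Geschwindigkeit und Verwendung der Anfangsbedingung x(0) = 2, erhalten wir x(t) = 5·t^3 - 2·t^2 - 2·t + 2. Mit x(t) = 5·t^3 - 2·t^2 - 2·t + 2 und Einsetzen von t = 3, finden wir x = 113.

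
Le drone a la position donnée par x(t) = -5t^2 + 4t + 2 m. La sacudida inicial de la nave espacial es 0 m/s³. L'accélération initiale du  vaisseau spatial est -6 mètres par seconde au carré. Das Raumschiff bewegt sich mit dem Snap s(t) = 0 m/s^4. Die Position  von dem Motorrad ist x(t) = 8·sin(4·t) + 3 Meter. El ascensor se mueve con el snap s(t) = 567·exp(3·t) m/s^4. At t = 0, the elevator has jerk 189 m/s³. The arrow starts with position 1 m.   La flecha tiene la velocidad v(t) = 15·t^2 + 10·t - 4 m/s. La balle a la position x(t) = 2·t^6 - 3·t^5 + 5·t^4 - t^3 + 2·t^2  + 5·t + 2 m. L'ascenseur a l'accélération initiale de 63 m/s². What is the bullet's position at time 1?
Using x(t) = 2·t^6 - 3·t^5 + 5·t^4 - t^3 + 2·t^2 + 5·t + 2 and substituting t = 1, we find x = 12.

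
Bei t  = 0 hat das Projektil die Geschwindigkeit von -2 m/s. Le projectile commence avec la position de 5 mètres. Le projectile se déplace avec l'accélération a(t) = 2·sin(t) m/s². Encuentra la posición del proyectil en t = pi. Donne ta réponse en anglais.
To find the answer, we compute 2 antiderivatives of a(t) = 2·sin(t). Finding the integral of a(t) and using v(0) = -2: v(t) = -2·cos(t). The integral of velocity, with x(0) = 5, gives position: x(t) = 5 - 2·sin(t). Using x(t) = 5 - 2·sin(t) and substituting t = pi, we find x = 5.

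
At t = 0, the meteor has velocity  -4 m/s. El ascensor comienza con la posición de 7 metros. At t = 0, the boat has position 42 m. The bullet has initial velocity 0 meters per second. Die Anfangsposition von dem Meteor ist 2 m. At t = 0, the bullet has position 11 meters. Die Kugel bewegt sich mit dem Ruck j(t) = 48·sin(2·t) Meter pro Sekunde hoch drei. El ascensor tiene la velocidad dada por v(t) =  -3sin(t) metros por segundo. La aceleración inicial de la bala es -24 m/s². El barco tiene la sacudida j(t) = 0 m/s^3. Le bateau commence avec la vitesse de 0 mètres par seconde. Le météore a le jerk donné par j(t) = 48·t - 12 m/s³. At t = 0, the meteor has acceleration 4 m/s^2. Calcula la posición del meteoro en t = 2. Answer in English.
To solve this, we need to take 3 antiderivatives of our jerk equation j(t) = 48·t - 12. The antiderivative of jerk, with a(0) = 4, gives acceleration: a(t) = 24·t^2 - 12·t + 4. Taking ∫a(t)dt and applying v(0) = -4, we find v(t) = 8·t^3 - 6·t^2 + 4·t - 4. The integral of velocity is position. Using x(0) = 2, we get x(t) = 2·t^4 - 2·t^3 + 2·t^2 - 4·t + 2. We have position x(t) = 2·t^4 - 2·t^3 + 2·t^2 - 4·t + 2. Substituting t = 2: x(2) = 18.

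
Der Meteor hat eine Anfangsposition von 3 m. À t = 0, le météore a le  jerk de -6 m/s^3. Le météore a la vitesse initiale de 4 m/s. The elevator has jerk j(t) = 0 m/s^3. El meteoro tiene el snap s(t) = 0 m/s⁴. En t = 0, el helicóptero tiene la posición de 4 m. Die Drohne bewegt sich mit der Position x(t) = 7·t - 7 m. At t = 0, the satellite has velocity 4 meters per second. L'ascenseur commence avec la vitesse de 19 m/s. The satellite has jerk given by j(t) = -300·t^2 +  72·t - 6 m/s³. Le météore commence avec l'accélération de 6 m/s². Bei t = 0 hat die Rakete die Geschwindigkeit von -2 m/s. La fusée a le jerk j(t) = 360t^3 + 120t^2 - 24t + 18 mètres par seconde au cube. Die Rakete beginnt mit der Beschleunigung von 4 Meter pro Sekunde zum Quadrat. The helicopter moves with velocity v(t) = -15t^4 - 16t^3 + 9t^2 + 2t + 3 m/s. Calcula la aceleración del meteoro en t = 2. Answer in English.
Starting from snap s(t) = 0, we take 2 integrals. Finding the integral of s(t) and using j(0) = -6: j(t) = -6. Finding the antiderivative of j(t) and using a(0) = 6: a(t) = 6 - 6·t. Using a(t) = 6 - 6·t and substituting t = 2, we find a = -6.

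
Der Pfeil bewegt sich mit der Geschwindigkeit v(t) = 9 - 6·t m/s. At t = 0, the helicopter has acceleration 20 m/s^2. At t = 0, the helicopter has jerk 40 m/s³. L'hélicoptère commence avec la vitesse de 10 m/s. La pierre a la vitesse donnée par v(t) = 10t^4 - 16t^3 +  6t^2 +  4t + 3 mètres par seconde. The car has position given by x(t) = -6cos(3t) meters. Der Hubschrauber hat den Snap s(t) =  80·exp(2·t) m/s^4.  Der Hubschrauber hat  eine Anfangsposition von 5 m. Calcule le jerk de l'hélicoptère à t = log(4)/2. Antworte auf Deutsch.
Um dies zu lösen, müssen wir 1 Integral unserer Gleichung für den Snap s(t) = 80·exp(2·t) finden. Durch Integration von dem Snap und Verwendung der Anfangsbedingung j(0) = 40, erhalten wir j(t) = 40·exp(2·t). Aus der Gleichung für den Ruck j(t) = 40·exp(2·t), setzen wir t = log(4)/2 ein und erhalten j = 160.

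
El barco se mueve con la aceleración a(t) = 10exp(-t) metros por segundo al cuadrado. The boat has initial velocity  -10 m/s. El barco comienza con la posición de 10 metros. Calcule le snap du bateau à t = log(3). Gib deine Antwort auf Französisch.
Nous devons dériver notre équation de l'accélération a(t) = 10·exp(-t) 2 fois. En prenant d/dt de a(t), nous trouvons j(t) = -10·exp(-t). La dérivée du jerk donne le snap: s(t) = 10·exp(-t). De l'équation du snap s(t) = 10·exp(-t), nous substituons t = log(3) pour obtenir s = 10/3.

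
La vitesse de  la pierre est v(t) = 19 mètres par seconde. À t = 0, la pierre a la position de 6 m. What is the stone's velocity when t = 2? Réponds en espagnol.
De la ecuación de la velocidad v(t) = 19, sustituimos t = 2 para obtener v = 19.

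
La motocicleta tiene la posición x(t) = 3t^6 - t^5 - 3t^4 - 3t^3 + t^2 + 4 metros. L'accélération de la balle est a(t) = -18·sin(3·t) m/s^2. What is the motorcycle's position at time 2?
Using x(t) = 3·t^6 - t^5 - 3·t^4 - 3·t^3 + t^2 + 4 and substituting t = 2, we find x = 96.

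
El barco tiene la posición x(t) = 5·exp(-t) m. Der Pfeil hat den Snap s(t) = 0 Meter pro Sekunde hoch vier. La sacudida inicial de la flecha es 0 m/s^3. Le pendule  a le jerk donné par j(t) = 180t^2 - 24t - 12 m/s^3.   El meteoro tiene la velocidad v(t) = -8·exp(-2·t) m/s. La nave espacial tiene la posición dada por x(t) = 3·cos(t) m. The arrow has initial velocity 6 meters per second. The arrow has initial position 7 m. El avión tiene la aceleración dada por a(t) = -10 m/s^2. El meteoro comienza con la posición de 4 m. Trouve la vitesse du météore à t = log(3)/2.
De l'équation de la vitesse v(t) = -8·exp(-2·t), nous substituons t = log(3)/2 pour obtenir v = -8/3.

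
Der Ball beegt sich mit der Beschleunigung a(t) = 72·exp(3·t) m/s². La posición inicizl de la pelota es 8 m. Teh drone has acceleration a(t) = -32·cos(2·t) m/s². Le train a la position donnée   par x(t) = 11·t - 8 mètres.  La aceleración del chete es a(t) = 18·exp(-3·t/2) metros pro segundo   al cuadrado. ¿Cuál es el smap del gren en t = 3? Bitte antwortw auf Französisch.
Pour résoudre ceci, nous devons prendre 4 dérivées de notre équation de la position x(t) = 11·t - 8. En dérivant la position, nous obtenons la vitesse: v(t) = 11. En dérivant la vitesse, nous obtenons l'accélération: a(t) = 0. La dérivée de l'accélération donne le jerk: j(t) = 0. En prenant d/dt de j(t), nous trouvons s(t) = 0. Nous avons le snap s(t) = 0. En substituant t = 3: s(3) = 0.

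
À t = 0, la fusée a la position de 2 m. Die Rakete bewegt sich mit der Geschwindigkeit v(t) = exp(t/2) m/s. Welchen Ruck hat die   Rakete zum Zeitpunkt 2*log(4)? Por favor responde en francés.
Nous devons dériver notre équation de la vitesse v(t) = exp(t/2) 2 fois. La dérivée de la vitesse donne l'accélération: a(t) = exp(t/2)/2. La dérivée de l'accélération donne le jerk: j(t) = exp(t/2)/4. De l'équation du jerk j(t) = exp(t/2)/4, nous substituons t = 2*log(4) pour obtenir j = 1.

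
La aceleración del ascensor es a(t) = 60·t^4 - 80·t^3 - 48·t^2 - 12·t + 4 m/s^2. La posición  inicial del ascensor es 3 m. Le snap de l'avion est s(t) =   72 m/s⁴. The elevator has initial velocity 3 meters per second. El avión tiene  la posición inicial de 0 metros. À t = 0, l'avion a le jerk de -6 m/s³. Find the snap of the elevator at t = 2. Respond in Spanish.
Debemos derivar nuestra ecuación de la aceleración a(t) = 60·t^4 - 80·t^3 - 48·t^2 - 12·t + 4 2 veces. Tomando d/dt de a(t), encontramos j(t) = 240·t^3 - 240·t^2 - 96·t - 12. Tomando d/dt de j(t), encontramos s(t) = 720·t^2 - 480·t - 96. Usando s(t) = 720·t^2 - 480·t - 96 y sustituyendo t = 2, encontramos s = 1824.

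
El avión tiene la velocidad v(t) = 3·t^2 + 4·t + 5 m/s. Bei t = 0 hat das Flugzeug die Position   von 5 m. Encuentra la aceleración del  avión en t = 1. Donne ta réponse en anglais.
We must differentiate our velocity equation v(t) = 3·t^2 + 4·t + 5 1 time. Differentiating velocity, we get acceleration: a(t) = 6·t + 4. We have acceleration a(t) = 6·t + 4. Substituting t = 1: a(1) = 10.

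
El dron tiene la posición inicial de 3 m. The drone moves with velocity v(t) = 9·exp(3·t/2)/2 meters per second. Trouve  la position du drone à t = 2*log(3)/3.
Nous devons trouver la primitive de notre équation de la vitesse v(t) = 9·exp(3·t/2)/2 1 fois. L'intégrale de la vitesse est la position. En utilisant x(0) = 3, nous obtenons x(t) = 3·exp(3·t/2). De l'équation de la position x(t) = 3·exp(3·t/2), nous substituons t = 2*log(3)/3 pour obtenir x = 9.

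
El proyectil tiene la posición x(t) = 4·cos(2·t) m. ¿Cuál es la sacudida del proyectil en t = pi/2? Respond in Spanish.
Debemos derivar nuestra ecuación de la posición x(t) = 4·cos(2·t) 3 veces. La derivada de la posición da la velocidad: v(t) = -8·sin(2·t). Derivando la velocidad, obtenemos la aceleración: a(t) = -16·cos(2·t). Tomando d/dt de a(t), encontramos j(t) = 32·sin(2·t). Usando j(t) = 32·sin(2·t) y sustituyendo t = pi/2, encontramos j = 0.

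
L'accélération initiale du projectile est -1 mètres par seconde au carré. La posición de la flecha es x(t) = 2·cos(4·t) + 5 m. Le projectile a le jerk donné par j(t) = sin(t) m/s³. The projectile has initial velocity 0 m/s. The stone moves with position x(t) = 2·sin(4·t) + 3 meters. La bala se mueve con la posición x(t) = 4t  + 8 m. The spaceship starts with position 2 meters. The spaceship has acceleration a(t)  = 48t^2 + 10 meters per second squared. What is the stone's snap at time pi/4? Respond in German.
Ausgehend von der Position x(t) = 2·sin(4·t) + 3, nehmen wir 4 Ableitungen. Mit d/dt von x(t) finden wir v(t) = 8·cos(4·t). Die Ableitung von der Geschwindigkeit ergibt die Beschleunigung: a(t) = -32·sin(4·t). Mit d/dt von a(t) finden wir j(t) = -128·cos(4·t). Durch Ableiten von dem Ruck erhalten wir den Snap: s(t) = 512·sin(4·t). Mit s(t) = 512·sin(4·t) und Einsetzen von t = pi/4, finden wir s = 0.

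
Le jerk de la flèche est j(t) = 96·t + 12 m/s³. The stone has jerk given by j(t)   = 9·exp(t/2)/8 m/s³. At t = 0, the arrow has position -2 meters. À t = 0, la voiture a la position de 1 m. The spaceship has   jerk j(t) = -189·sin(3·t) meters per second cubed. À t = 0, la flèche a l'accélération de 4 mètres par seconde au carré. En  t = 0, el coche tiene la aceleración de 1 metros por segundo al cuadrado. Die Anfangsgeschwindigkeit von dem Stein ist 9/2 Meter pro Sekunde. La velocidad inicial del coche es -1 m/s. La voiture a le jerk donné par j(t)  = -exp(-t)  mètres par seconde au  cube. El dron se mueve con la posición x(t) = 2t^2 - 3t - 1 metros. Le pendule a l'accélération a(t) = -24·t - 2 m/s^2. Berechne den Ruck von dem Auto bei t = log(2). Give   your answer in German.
Wir haben den Ruck j(t) = -exp(-t). Durch Einsetzen von t = log(2): j(log(2)) = -1/2.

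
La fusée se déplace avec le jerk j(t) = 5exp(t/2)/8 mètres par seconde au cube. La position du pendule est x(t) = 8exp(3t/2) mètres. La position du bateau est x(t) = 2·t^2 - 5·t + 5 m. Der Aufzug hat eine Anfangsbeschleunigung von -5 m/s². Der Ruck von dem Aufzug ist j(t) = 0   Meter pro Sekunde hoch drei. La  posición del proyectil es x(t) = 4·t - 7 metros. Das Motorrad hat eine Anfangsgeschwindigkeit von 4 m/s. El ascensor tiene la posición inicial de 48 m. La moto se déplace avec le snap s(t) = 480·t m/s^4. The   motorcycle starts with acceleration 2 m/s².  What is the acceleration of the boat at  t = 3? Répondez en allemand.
Ausgehend von der Position x(t) = 2·t^2 - 5·t + 5, nehmen wir 2 Ableitungen. Die Ableitung von der Position ergibt die Geschwindigkeit: v(t) = 4·t - 5. Mit d/dt von v(t) finden wir a(t) = 4. Wir haben die Beschleunigung a(t) = 4. Durch Einsetzen von t = 3: a(3) = 4.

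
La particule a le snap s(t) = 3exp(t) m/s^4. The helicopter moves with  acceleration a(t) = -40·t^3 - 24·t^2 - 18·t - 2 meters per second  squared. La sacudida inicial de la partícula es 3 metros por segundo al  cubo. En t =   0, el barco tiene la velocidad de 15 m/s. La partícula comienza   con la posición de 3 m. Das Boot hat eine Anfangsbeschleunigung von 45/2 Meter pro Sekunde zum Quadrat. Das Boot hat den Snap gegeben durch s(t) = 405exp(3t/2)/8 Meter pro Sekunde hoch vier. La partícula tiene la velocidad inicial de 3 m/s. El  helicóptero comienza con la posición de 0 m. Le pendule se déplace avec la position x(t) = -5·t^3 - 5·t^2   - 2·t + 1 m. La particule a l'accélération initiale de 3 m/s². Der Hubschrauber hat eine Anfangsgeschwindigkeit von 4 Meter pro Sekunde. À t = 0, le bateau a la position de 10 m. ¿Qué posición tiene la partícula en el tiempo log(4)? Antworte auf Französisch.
Nous devons intégrer notre équation du snap s(t) = 3·exp(t) 4 fois. En prenant ∫s(t)dt et en appliquant j(0) = 3, nous trouvons j(t) = 3·exp(t). L'intégrale du jerk est l'accélération. En utilisant a(0) = 3, nous obtenons a(t) = 3·exp(t). L'intégrale de l'accélération est la vitesse. En utilisant v(0) = 3, nous obtenons v(t) = 3·exp(t). En prenant ∫v(t)dt et en appliquant x(0) = 3, nous trouvons x(t) = 3·exp(t). Nous avons la position x(t) = 3·exp(t). En substituant t = log(4): x(log(4)) = 12.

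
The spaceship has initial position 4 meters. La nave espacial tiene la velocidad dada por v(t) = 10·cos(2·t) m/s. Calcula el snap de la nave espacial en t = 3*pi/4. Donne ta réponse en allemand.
Um dies zu lösen, müssen wir 3 Ableitungen unserer Gleichung für die Geschwindigkeit v(t) = 10·cos(2·t) nehmen. Die Ableitung von der Geschwindigkeit ergibt die Beschleunigung: a(t) = -20·sin(2·t). Die Ableitung von der Beschleunigung ergibt den Ruck: j(t) = -40·cos(2·t). Durch Ableiten von dem Ruck erhalten wir den Snap: s(t) = 80·sin(2·t). Wir haben den Snap s(t) = 80·sin(2·t). Durch Einsetzen von t = 3*pi/4: s(3*pi/4) = -80.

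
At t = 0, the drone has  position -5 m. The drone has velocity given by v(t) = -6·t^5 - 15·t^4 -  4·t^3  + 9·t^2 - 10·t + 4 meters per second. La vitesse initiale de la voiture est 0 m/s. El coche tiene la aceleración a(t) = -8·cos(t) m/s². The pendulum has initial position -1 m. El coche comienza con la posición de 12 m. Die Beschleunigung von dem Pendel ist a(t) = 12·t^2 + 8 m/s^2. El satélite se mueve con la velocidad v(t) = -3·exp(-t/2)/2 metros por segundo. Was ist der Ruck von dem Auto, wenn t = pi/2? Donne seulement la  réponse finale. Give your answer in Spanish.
La sacudida en t = pi/2 es j = 8.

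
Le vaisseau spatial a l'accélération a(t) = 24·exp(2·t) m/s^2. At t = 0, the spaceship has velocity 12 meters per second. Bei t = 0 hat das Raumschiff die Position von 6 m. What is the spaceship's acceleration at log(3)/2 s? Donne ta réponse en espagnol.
Tenemos la aceleración a(t) = 24·exp(2·t). Sustituyendo t = log(3)/2: a(log(3)/2) = 72.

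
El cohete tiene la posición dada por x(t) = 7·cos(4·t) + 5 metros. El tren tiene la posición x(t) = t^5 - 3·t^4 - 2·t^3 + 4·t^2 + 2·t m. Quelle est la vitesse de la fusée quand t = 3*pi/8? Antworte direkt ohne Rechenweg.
La vitesse à t = 3*pi/8 est v = 28.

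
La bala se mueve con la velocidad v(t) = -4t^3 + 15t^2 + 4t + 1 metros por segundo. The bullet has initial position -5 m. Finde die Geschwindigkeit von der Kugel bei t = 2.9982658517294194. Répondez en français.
Nous avons la vitesse v(t) = -4·t^3 + 15·t^2 + 4·t + 1. En substituant t = 2.9982658517294194: v(2.9982658517294194) = 40.0242149439736.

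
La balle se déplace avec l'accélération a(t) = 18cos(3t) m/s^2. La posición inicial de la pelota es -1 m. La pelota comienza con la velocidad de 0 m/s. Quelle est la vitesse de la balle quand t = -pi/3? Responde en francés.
En partant de l'accélération a(t) = 18·cos(3·t), nous prenons 1 primitive. En intégrant l'accélération et en utilisant la condition initiale v(0) = 0, nous obtenons v(t) = 6·sin(3·t). Nous avons la vitesse v(t) = 6·sin(3·t). En substituant t = -pi/3: v(-pi/3) = 0.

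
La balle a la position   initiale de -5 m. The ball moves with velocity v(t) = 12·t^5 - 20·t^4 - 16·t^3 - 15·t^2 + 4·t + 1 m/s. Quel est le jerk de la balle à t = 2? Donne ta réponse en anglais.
We must differentiate our velocity equation v(t) = 12·t^5 - 20·t^4 - 16·t^3 - 15·t^2 + 4·t + 1 2 times. Taking d/dt of v(t), we find a(t) = 60·t^4 - 80·t^3 - 48·t^2 - 30·t + 4. Taking d/dt of a(t), we find j(t) = 240·t^3 - 240·t^2 - 96·t - 30. Using j(t) = 240·t^3 - 240·t^2 - 96·t - 30 and substituting t = 2, we find j = 738.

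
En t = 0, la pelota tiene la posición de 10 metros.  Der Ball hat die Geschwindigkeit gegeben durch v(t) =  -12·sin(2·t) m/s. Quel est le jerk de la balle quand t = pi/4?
Pour résoudre ceci, nous devons prendre 2 dérivées de notre équation de la vitesse v(t) = -12·sin(2·t). En dérivant la vitesse, nous obtenons l'accélération: a(t) = -24·cos(2·t). En prenant d/dt de a(t), nous trouvons j(t) = 48·sin(2·t). De l'équation du jerk j(t) = 48·sin(2·t), nous substituons t = pi/4 pour obtenir j = 48.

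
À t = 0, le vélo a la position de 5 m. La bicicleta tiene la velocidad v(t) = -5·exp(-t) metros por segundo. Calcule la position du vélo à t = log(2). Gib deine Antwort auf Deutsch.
Wir müssen das Integral unserer Gleichung für die Geschwindigkeit v(t) = -5·exp(-t) 1-mal finden. Durch Integration von der Geschwindigkeit und Verwendung der Anfangsbedingung x(0) = 5, erhalten wir x(t) = 5·exp(-t). Wir haben die Position x(t) = 5·exp(-t). Durch Einsetzen von t = log(2): x(log(2)) = 5/2.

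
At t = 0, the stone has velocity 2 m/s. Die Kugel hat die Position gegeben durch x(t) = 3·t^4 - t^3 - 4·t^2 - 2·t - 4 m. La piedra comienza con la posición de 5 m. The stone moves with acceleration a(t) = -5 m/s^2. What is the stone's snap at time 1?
To solve this, we need to take 2 derivatives of our acceleration equation a(t) = -5. Differentiating acceleration, we get jerk: j(t) = 0. The derivative of jerk gives snap: s(t) = 0. From the given snap equation s(t) = 0, we substitute t = 1 to get s = 0.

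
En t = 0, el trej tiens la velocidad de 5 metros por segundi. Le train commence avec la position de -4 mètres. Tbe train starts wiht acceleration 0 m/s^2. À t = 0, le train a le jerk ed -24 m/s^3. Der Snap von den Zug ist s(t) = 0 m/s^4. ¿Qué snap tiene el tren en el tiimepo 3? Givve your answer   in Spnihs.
Usando s(t) = 0 y sustituyendo t = 3, encontramos s = 0.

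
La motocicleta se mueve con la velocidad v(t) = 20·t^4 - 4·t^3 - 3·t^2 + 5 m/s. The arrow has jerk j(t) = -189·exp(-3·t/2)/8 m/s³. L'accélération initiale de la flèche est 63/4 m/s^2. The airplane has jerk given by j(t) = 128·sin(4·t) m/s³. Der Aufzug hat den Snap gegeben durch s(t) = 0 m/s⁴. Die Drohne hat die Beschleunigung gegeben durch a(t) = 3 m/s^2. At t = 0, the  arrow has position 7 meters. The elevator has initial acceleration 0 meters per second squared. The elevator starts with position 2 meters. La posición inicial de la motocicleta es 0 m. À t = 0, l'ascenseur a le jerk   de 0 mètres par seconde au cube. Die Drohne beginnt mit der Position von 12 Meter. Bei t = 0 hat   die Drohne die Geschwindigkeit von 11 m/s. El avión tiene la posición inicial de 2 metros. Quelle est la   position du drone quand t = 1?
Nous devons intégrer notre équation de l'accélération a(t) = 3 2 fois. L'intégrale de l'accélération est la vitesse. En utilisant v(0) = 11, nous obtenons v(t) = 3·t + 11. En prenant ∫v(t)dt et en appliquant x(0) = 12, nous trouvons x(t) = 3·t^2/2 + 11·t + 12. En utilisant x(t) = 3·t^2/2 + 11·t + 12 et en substituant t = 1, nous trouvons x = 49/2.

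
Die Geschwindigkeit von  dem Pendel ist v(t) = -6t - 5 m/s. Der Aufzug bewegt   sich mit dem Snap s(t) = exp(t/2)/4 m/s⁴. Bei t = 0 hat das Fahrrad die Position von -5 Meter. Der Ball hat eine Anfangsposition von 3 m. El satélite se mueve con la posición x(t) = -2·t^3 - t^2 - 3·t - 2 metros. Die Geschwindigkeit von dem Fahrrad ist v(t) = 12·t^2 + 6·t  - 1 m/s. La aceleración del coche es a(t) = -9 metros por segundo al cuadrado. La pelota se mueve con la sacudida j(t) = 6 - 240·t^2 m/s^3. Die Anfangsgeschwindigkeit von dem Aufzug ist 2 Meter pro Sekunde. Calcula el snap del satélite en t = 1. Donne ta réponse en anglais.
Starting from position x(t) = -2·t^3 - t^2 - 3·t - 2, we take 4 derivatives. The derivative of position gives velocity: v(t) = -6·t^2 - 2·t - 3. The derivative of velocity gives acceleration: a(t) = -12·t - 2. Taking d/dt of a(t), we find j(t) = -12. Taking d/dt of j(t), we find s(t) = 0. Using s(t) = 0 and substituting t = 1, we find s = 0.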